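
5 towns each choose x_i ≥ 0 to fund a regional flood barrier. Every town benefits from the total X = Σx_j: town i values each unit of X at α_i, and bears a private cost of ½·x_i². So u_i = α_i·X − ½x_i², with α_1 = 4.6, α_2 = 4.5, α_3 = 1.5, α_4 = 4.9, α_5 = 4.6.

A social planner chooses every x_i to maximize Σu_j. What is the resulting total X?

100.5

Planner FOC: ∂(Σu_j)/∂x_i = (Σα_j) − x_i = 0, so x_i^SO = Σα_j = 20.1 for every i; X^SO = 100.5.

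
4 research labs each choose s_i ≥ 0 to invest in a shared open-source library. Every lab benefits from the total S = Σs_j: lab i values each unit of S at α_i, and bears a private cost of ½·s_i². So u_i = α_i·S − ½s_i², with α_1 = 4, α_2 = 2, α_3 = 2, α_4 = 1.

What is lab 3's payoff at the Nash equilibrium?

16

Lab i's FOC: ∂u_i/∂s_i = α_i − s_i = 0, so s_i* = α_i.
NE contributions = (4, 2, 2, 1); S = 9.
u_3 = α_3·S − ½·(s_3)² = 2·9 − ½·2² = 16.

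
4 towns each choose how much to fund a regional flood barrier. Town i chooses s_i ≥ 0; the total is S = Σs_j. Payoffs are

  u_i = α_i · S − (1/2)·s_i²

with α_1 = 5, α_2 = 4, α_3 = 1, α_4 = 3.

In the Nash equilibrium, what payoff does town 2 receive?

44

Town i's FOC: ∂u_i/∂s_i = α_i − s_i = 0, so s_i* = α_i.
NE contributions = (5, 4, 1, 3); S = 13.
u_2 = α_2·S − ½·(s_2)² = 4·13 − ½·4² = 44.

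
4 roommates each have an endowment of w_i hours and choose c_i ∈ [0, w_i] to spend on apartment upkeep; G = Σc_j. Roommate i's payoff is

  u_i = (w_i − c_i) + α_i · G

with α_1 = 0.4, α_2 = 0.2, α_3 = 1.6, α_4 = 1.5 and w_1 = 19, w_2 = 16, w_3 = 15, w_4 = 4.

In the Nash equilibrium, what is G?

19

∂u_i/∂c_i = α_i − 1, so roommate i contributes w_i if α_i > 1, else 0.
α_i > 1 for i ∈ {3, 4}; NE contributions (0, 0, 15, 4), G = 19.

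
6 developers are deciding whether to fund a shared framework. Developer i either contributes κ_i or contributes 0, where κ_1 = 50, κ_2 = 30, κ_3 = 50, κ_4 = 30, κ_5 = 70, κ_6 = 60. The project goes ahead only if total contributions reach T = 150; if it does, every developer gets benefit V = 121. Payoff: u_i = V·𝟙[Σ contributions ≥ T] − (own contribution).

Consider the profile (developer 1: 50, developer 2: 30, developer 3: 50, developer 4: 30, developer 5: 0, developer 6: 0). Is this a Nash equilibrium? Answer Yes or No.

Total = 160 ≥ 150: provided.
Developer 1 (pledges 50, payoff 71): dropping to 0 → total 110, payoff 0. No gain.
Developer 2 (pledges 30, payoff 91): dropping to 0 → total 130, payoff 0. No gain.
Developer 3 (pledges 50, payoff 71): dropping to 0 → total 110, payoff 0. No gain.
Developer 4 (pledges 30, payoff 91): dropping to 0 → total 130, payoff 0. No gain.
Developer 5 (pledges 0, payoff 121): pledging 70 → total 230, payoff 51. No gain.
Developer 6 (pledges 0, payoff 121): pledging 60 → total 220, payoff 61. No gain.

Yes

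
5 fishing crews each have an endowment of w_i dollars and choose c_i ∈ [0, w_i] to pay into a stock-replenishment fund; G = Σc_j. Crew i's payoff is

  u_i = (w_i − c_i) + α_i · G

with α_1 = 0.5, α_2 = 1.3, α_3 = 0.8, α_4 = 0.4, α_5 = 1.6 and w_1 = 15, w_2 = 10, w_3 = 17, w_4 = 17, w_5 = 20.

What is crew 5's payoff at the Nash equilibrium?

48

∂u_i/∂c_i = α_i − 1, so crew i contributes w_i if α_i > 1, else 0.
α_i > 1 for i ∈ {2, 5}; NE contributions (0, 10, 0, 0, 20), G = 30.
u_5 = (20 − 20) + 1.6·30 = 48.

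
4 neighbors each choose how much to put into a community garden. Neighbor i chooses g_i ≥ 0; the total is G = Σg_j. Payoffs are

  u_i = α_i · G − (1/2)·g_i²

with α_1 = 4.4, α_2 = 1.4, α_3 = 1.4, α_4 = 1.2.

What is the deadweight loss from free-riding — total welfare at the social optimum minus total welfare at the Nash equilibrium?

82.92

Neighbor i's FOC: ∂u_i/∂g_i = α_i − g_i = 0, so g_i* = α_i.
NE contributions = (4.4, 1.4, 1.4, 1.2); G = 8.4.
W^NE = (Σα)·G − ½Σα_i² = 8.4² − ½·24.72 = 58.2.
Planner sets g_i = Σα_j = 8.4 for every i, so G^SO = 4·8.4 = 33.6.
W^SO = (Σα)·G^SO − ½·4·(Σα)² = (4/2)·8.4² = 141.12.
Deadweight loss = W^SO − W^NE = 82.92.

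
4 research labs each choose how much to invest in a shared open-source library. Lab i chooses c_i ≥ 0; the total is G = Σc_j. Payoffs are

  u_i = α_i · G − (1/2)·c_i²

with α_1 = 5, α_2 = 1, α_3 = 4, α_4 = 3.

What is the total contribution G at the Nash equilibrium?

13

Lab i's FOC: ∂u_i/∂c_i = α_i − c_i = 0, so c_i* = α_i.
NE contributions = (5, 1, 4, 3); G = 13.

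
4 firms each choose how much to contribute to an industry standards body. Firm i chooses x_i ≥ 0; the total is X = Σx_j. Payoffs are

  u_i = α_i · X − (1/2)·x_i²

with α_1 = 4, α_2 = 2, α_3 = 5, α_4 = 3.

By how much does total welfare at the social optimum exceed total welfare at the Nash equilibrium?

223

Firm i's FOC: ∂u_i/∂x_i = α_i − x_i = 0, so x_i* = α_i.
NE contributions = (4, 2, 5, 3); X = 14.
W^NE = (Σα)·X − ½Σα_i² = 14² − ½·54 = 169.
Planner sets x_i = Σα_j = 14 for every i, so X^SO = 4·14 = 56.
W^SO = (Σα)·X^SO − ½·4·(Σα)² = (4/2)·14² = 392.
Deadweight loss = W^SO − W^NE = 223.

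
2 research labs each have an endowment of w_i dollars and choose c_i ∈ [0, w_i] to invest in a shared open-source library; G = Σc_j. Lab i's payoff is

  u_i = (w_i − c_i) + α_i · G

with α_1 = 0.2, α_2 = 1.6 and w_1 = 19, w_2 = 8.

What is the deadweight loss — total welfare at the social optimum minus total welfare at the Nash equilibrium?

∂u_i/∂c_i = α_i − 1, so lab i contributes w_i if α_i > 1, else 0.
α_i > 1 for i ∈ {2}; NE contributions (0, 8), G = 8.
W^NE = Σw_i − G^NE + (Σα_i)·G^NE = 27 + 0.8·8 = 33.4.
Planner: ∂(Σu_j)/∂c_i = Σα_j − 1 = 0.8 > 0, so everyone contributes w_i; G^SO = 27, W^SO = 27 + 0.8·27 = 48.6.
Deadweight loss = 15.2.

15.2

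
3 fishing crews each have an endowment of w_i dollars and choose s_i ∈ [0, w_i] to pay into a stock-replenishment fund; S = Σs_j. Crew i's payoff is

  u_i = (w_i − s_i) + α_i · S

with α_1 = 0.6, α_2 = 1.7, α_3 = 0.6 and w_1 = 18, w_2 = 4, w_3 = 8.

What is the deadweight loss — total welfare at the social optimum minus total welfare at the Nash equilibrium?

49.4

∂u_i/∂s_i = α_i − 1, so crew i contributes w_i if α_i > 1, else 0.
α_i > 1 for i ∈ {2}; NE contributions (0, 4, 0), S = 4.
W^NE = Σw_i − S^NE + (Σα_i)·S^NE = 30 + 1.9·4 = 37.6.
Planner: ∂(Σu_j)/∂s_i = Σα_j − 1 = 1.9 > 0, so everyone contributes w_i; S^SO = 30, W^SO = 30 + 1.9·30 = 87.
Deadweight loss = 49.4.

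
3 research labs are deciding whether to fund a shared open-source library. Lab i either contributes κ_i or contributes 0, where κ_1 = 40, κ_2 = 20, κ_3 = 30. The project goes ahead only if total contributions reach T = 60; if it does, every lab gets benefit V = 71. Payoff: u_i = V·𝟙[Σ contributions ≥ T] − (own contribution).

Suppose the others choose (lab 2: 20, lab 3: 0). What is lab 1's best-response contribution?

40

Others' total = 20. Contributing 40 brings total to 60 ≥ 60: gain V − κ_1 = 31.
Best response: 40.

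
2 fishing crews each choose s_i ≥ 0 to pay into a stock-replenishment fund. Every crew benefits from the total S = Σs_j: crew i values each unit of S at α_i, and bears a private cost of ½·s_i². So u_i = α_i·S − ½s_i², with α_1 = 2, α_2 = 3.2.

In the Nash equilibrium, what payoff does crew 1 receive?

Crew i's FOC: ∂u_i/∂s_i = α_i − s_i = 0, so s_i* = α_i.
NE contributions = (2, 3.2); S = 5.2.
u_1 = α_1·S − ½·(s_1)² = 2·5.2 − ½·2² = 8.4.

8.4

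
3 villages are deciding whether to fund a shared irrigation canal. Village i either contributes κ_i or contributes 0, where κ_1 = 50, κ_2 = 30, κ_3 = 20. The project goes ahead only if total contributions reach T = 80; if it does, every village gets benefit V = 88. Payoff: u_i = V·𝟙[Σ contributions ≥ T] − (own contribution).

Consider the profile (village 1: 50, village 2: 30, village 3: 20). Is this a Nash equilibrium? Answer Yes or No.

No

Total = 100 ≥ 80: provided.
Village 1 (pledges 50, payoff 38): dropping to 0 → total 50, payoff 0. No gain.
Village 2 (pledges 30, payoff 58): dropping to 0 → total 70, payoff 0. No gain.
Village 3 (pledges 20, payoff 68): dropping to 0 → total 80, payoff 88. Profitable deviation.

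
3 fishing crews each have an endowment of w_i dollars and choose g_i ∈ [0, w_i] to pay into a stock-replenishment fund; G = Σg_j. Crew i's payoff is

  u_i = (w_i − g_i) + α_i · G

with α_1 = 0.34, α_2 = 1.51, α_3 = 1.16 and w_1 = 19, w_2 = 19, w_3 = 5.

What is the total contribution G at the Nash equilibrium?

24

∂u_i/∂g_i = α_i − 1, so crew i contributes w_i if α_i > 1, else 0.
α_i > 1 for i ∈ {2, 3}; NE contributions (0, 19, 5), G = 24.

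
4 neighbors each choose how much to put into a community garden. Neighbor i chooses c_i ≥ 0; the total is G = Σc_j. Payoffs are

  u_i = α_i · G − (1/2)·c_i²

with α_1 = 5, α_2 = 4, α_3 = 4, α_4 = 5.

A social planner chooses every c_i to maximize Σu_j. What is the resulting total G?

72

Planner FOC: ∂(Σu_j)/∂c_i = (Σα_j) − c_i = 0, so c_i^SO = Σα_j = 18 for every i; G^SO = 72.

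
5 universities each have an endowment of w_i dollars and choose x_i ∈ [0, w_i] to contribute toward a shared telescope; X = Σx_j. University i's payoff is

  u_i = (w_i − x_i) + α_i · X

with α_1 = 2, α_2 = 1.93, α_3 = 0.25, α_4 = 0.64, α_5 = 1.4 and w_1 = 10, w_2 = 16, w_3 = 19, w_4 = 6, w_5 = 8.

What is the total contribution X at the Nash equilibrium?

∂u_i/∂x_i = α_i − 1, so university i contributes w_i if α_i > 1, else 0.
α_i > 1 for i ∈ {1, 2, 5}; NE contributions (10, 16, 0, 0, 8), X = 34.

34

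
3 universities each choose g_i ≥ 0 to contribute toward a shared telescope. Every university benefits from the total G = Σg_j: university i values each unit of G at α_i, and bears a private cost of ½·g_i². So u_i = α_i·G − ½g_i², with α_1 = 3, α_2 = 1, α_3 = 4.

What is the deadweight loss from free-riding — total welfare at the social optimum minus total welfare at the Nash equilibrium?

45

University i's FOC: ∂u_i/∂g_i = α_i − g_i = 0, so g_i* = α_i.
NE contributions = (3, 1, 4); G = 8.
W^NE = (Σα)·G − ½Σα_i² = 8² − ½·26 = 51.
Planner sets g_i = Σα_j = 8 for every i, so G^SO = 3·8 = 24.
W^SO = (Σα)·G^SO − ½·3·(Σα)² = (3/2)·8² = 96.
Deadweight loss = W^SO − W^NE = 45.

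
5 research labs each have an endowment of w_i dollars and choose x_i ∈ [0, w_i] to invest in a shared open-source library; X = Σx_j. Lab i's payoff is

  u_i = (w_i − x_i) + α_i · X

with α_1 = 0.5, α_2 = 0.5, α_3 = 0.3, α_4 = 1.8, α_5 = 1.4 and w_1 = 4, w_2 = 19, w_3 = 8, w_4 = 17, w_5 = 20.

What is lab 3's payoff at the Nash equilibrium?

∂u_i/∂x_i = α_i − 1, so lab i contributes w_i if α_i > 1, else 0.
α_i > 1 for i ∈ {4, 5}; NE contributions (0, 0, 0, 17, 20), X = 37.
u_3 = (8 − 0) + 0.3·37 = 19.1.

19.1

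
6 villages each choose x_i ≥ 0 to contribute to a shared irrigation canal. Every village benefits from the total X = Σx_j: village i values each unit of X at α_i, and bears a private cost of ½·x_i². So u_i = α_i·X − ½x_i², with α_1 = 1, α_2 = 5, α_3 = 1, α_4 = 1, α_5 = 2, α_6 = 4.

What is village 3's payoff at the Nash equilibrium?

Village i's FOC: ∂u_i/∂x_i = α_i − x_i = 0, so x_i* = α_i.
NE contributions = (1, 5, 1, 1, 2, 4); X = 14.
u_3 = α_3·X − ½·(x_3)² = 1·14 − ½·1² = 13.5.

13.5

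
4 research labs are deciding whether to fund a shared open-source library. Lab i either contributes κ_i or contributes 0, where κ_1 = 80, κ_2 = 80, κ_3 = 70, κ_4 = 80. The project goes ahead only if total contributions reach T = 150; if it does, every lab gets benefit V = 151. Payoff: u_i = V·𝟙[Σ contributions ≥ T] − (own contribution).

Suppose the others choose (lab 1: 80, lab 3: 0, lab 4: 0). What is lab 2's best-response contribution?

80

Others' total = 80. Contributing 80 brings total to 160 ≥ 150: gain V − κ_2 = 71.
Best response: 80.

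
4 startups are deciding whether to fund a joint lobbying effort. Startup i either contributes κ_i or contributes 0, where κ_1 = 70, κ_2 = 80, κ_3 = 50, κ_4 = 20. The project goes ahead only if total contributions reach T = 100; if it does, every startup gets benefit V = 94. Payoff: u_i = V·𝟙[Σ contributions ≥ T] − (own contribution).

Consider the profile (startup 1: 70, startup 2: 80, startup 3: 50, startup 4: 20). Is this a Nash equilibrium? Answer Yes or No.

Total = 220 ≥ 100: provided.
Startup 1 (pledges 70, payoff 24): dropping to 0 → total 150, payoff 94. Profitable deviation.

No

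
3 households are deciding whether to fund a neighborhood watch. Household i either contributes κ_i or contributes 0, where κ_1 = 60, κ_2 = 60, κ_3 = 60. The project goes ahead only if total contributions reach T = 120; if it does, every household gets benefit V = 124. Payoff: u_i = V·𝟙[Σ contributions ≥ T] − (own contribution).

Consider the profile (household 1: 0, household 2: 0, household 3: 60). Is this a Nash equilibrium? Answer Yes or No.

Total = 60 < 120: not provided.
Household 1 (pledges 0, payoff 0): pledging 60 → total 120, payoff 64. Profitable deviation.

No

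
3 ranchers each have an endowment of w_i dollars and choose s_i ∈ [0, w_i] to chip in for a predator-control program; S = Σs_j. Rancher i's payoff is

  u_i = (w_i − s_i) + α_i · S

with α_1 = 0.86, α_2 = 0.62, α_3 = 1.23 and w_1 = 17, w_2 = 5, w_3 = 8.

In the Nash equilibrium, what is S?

8

∂u_i/∂s_i = α_i − 1, so rancher i contributes w_i if α_i > 1, else 0.
α_i > 1 for i ∈ {3}; NE contributions (0, 0, 8), S = 8.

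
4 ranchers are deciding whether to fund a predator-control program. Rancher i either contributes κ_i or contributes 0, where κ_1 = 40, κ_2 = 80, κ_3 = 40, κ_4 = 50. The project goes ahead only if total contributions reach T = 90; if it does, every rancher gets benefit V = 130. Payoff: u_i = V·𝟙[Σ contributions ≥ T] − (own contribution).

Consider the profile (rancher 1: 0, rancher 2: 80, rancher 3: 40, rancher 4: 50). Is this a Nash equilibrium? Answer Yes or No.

Total = 170 ≥ 90: provided.
Rancher 1 (pledges 0, payoff 130): pledging 40 → total 210, payoff 90. No gain.
Rancher 2 (pledges 80, payoff 50): dropping to 0 → total 90, payoff 130. Profitable deviation.

No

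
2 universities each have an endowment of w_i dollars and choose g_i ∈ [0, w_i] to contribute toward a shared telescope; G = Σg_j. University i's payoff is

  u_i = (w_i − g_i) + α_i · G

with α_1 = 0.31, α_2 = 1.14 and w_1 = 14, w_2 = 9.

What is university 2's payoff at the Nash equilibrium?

∂u_i/∂g_i = α_i − 1, so university i contributes w_i if α_i > 1, else 0.
α_i > 1 for i ∈ {2}; NE contributions (0, 9), G = 9.
u_2 = (9 − 9) + 1.14·9 = 10.26.

10.26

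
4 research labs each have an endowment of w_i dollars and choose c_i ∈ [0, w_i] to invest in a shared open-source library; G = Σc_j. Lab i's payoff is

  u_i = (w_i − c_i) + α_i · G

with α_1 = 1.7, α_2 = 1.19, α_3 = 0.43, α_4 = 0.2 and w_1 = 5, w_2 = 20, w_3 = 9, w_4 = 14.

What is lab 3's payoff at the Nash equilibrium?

19.75

∂u_i/∂c_i = α_i − 1, so lab i contributes w_i if α_i > 1, else 0.
α_i > 1 for i ∈ {1, 2}; NE contributions (5, 20, 0, 0), G = 25.
u_3 = (9 − 0) + 0.43·25 = 19.75.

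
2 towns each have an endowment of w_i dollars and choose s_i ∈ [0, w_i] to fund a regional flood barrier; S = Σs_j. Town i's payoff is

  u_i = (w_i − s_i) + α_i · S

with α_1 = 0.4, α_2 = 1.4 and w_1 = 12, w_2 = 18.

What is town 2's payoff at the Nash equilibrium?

∂u_i/∂s_i = α_i − 1, so town i contributes w_i if α_i > 1, else 0.
α_i > 1 for i ∈ {2}; NE contributions (0, 18), S = 18.
u_2 = (18 − 18) + 1.4·18 = 25.2.

25.2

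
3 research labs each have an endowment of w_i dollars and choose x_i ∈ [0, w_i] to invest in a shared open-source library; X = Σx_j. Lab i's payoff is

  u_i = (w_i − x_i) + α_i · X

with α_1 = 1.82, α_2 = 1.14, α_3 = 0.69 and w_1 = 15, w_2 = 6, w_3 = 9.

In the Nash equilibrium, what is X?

∂u_i/∂x_i = α_i − 1, so lab i contributes w_i if α_i > 1, else 0.
α_i > 1 for i ∈ {1, 2}; NE contributions (15, 6, 0), X = 21.

21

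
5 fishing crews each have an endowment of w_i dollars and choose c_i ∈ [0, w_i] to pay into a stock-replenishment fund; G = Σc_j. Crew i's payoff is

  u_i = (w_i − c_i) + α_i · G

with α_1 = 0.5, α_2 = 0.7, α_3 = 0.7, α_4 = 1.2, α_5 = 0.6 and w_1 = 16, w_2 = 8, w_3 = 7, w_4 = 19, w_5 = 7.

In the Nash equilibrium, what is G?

∂u_i/∂c_i = α_i − 1, so crew i contributes w_i if α_i > 1, else 0.
α_i > 1 for i ∈ {4}; NE contributions (0, 0, 0, 19, 0), G = 19.

19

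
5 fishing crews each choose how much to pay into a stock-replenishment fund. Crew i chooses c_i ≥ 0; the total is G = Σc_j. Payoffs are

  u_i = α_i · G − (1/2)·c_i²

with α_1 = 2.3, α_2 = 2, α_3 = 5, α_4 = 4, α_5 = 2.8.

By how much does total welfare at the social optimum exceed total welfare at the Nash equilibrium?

417.88

Crew i's FOC: ∂u_i/∂c_i = α_i − c_i = 0, so c_i* = α_i.
NE contributions = (2.3, 2, 5, 4, 2.8); G = 16.1.
W^NE = (Σα)·G − ½Σα_i² = 16.1² − ½·58.13 = 230.145.
Planner sets c_i = Σα_j = 16.1 for every i, so G^SO = 5·16.1 = 80.5.
W^SO = (Σα)·G^SO − ½·5·(Σα)² = (5/2)·16.1² = 648.025.
Deadweight loss = W^SO − W^NE = 417.88.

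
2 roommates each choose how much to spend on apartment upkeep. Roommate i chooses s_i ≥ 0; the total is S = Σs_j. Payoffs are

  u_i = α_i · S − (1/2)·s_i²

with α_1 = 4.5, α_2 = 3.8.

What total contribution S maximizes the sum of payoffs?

Planner FOC: ∂(Σu_j)/∂s_i = (Σα_j) − s_i = 0, so s_i^SO = Σα_j = 8.3 for every i; S^SO = 16.6.

16.6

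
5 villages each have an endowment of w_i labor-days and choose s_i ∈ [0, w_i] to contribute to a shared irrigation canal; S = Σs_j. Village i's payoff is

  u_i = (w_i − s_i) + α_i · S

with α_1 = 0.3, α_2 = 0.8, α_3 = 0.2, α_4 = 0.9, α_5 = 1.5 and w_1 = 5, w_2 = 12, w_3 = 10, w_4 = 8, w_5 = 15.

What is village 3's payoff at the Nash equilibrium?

∂u_i/∂s_i = α_i − 1, so village i contributes w_i if α_i > 1, else 0.
α_i > 1 for i ∈ {5}; NE contributions (0, 0, 0, 0, 15), S = 15.
u_3 = (10 − 0) + 0.2·15 = 13.

13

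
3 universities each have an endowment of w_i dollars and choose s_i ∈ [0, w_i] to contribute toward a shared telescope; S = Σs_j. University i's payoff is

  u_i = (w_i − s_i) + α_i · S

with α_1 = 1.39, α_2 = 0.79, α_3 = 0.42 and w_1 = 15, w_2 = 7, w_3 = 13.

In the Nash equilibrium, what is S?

15

∂u_i/∂s_i = α_i − 1, so university i contributes w_i if α_i > 1, else 0.
α_i > 1 for i ∈ {1}; NE contributions (15, 0, 0), S = 15.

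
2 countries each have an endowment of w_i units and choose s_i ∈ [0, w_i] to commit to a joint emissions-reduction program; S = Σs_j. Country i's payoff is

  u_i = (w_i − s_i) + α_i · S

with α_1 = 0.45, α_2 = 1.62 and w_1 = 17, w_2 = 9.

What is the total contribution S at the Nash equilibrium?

9

∂u_i/∂s_i = α_i − 1, so country i contributes w_i if α_i > 1, else 0.
α_i > 1 for i ∈ {2}; NE contributions (0, 9), S = 9.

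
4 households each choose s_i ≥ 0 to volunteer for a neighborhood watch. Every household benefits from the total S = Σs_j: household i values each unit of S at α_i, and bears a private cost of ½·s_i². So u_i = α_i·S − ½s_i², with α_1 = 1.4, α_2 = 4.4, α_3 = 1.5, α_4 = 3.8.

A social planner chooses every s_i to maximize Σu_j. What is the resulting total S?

44.4

Planner FOC: ∂(Σu_j)/∂s_i = (Σα_j) − s_i = 0, so s_i^SO = Σα_j = 11.1 for every i; S^SO = 44.4.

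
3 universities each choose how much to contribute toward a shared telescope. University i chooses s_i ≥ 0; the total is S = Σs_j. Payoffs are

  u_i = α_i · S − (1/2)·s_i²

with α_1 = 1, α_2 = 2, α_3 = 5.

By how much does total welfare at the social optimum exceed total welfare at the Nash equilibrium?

47

University i's FOC: ∂u_i/∂s_i = α_i − s_i = 0, so s_i* = α_i.
NE contributions = (1, 2, 5); S = 8.
W^NE = (Σα)·S − ½Σα_i² = 8² − ½·30 = 49.
Planner sets s_i = Σα_j = 8 for every i, so S^SO = 3·8 = 24.
W^SO = (Σα)·S^SO − ½·3·(Σα)² = (3/2)·8² = 96.
Deadweight loss = W^SO − W^NE = 47.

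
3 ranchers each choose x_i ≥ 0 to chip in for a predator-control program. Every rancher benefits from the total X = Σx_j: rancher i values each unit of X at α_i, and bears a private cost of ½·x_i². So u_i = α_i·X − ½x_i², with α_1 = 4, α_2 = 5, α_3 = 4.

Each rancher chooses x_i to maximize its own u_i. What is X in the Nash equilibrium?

13

Rancher i's FOC: ∂u_i/∂x_i = α_i − x_i = 0, so x_i* = α_i.
NE contributions = (4, 5, 4); X = 13.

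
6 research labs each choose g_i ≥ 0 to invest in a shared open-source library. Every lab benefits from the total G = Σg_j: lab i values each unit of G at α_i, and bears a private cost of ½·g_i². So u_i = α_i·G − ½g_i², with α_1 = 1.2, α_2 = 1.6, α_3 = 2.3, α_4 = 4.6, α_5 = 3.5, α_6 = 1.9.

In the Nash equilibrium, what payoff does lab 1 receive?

17.4

Lab i's FOC: ∂u_i/∂g_i = α_i − g_i = 0, so g_i* = α_i.
NE contributions = (1.2, 1.6, 2.3, 4.6, 3.5, 1.9); G = 15.1.
u_1 = α_1·G − ½·(g_1)² = 1.2·15.1 − ½·1.2² = 17.4.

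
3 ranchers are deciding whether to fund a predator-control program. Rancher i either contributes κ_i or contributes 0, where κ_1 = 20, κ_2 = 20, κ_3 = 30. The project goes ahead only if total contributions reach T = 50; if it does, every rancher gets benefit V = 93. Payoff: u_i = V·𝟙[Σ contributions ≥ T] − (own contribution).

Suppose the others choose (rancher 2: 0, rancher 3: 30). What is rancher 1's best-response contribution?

20

Others' total = 30. Contributing 20 brings total to 50 ≥ 50: gain V − κ_1 = 73.
Best response: 20.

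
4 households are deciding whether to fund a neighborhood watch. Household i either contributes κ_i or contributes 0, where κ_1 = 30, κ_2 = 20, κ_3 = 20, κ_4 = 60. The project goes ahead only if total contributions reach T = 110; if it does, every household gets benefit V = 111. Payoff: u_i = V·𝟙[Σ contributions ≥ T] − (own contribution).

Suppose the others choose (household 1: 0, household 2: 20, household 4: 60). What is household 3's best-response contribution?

0

Others' total = 80. Even contributing 20 gives 100 < 110: no benefit either way.
Best response: 0.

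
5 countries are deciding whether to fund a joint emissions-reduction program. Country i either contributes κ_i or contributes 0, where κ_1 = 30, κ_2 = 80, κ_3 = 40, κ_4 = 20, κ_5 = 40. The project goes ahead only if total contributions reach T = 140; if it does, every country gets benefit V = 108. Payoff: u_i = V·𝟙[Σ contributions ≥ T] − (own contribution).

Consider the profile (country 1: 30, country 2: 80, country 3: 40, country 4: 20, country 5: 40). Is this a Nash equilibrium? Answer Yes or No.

Total = 210 ≥ 140: provided.
Country 1 (pledges 30, payoff 78): dropping to 0 → total 180, payoff 108. Profitable deviation.

No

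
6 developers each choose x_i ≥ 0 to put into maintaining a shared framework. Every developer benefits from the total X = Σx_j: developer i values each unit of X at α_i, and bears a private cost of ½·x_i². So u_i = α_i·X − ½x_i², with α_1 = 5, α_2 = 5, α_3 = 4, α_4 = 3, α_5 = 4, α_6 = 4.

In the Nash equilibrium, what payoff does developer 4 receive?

70.5

Developer i's FOC: ∂u_i/∂x_i = α_i − x_i = 0, so x_i* = α_i.
NE contributions = (5, 5, 4, 3, 4, 4); X = 25.
u_4 = α_4·X − ½·(x_4)² = 3·25 − ½·3² = 70.5.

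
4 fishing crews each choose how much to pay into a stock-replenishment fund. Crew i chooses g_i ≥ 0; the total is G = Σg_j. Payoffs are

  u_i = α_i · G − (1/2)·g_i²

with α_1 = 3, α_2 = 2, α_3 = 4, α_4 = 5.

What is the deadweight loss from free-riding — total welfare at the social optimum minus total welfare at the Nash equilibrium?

223

Crew i's FOC: ∂u_i/∂g_i = α_i − g_i = 0, so g_i* = α_i.
NE contributions = (3, 2, 4, 5); G = 14.
W^NE = (Σα)·G − ½Σα_i² = 14² − ½·54 = 169.
Planner sets g_i = Σα_j = 14 for every i, so G^SO = 4·14 = 56.
W^SO = (Σα)·G^SO − ½·4·(Σα)² = (4/2)·14² = 392.
Deadweight loss = W^SO − W^NE = 223.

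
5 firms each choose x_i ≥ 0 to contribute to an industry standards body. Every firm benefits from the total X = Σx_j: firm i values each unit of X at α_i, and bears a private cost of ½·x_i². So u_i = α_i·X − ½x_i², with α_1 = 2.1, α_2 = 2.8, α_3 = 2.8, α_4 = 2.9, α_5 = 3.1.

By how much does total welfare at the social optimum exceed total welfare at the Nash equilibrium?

300.59

Firm i's FOC: ∂u_i/∂x_i = α_i − x_i = 0, so x_i* = α_i.
NE contributions = (2.1, 2.8, 2.8, 2.9, 3.1); X = 13.7.
W^NE = (Σα)·X − ½Σα_i² = 13.7² − ½·38.11 = 168.635.
Planner sets x_i = Σα_j = 13.7 for every i, so X^SO = 5·13.7 = 68.5.
W^SO = (Σα)·X^SO − ½·5·(Σα)² = (5/2)·13.7² = 469.225.
Deadweight loss = W^SO − W^NE = 300.59.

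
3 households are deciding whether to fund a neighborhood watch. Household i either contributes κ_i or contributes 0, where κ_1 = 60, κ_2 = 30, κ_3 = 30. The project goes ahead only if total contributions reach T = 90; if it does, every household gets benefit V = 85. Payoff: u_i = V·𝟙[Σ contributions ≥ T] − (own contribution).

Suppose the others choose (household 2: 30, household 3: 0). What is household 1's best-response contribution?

Others' total = 30. Contributing 60 brings total to 90 ≥ 90: gain V − κ_1 = 25.
Best response: 60.

60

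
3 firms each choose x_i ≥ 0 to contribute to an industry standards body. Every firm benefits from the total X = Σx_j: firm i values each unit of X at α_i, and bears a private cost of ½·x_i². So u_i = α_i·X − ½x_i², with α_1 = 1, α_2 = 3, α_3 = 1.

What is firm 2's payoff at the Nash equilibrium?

10.5

Firm i's FOC: ∂u_i/∂x_i = α_i − x_i = 0, so x_i* = α_i.
NE contributions = (1, 3, 1); X = 5.
u_2 = α_2·X − ½·(x_2)² = 3·5 − ½·3² = 10.5.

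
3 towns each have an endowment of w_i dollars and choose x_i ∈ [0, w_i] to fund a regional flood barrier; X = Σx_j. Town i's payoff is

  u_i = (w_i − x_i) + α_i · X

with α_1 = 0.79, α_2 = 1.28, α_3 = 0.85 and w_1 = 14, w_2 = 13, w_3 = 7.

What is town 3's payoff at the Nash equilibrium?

∂u_i/∂x_i = α_i − 1, so town i contributes w_i if α_i > 1, else 0.
α_i > 1 for i ∈ {2}; NE contributions (0, 13, 0), X = 13.
u_3 = (7 − 0) + 0.85·13 = 18.05.

18.05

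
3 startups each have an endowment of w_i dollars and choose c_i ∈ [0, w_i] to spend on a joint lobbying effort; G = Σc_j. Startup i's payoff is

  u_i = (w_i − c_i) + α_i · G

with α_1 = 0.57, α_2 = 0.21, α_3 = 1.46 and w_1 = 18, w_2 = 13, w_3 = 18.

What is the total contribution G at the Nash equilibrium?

∂u_i/∂c_i = α_i − 1, so startup i contributes w_i if α_i > 1, else 0.
α_i > 1 for i ∈ {3}; NE contributions (0, 0, 18), G = 18.

18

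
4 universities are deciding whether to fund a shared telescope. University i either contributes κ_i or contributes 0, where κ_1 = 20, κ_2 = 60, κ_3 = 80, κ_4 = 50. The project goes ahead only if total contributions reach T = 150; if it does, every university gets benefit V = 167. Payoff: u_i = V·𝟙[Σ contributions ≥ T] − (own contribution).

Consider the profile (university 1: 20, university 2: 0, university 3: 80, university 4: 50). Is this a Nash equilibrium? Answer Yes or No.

Yes

Total = 150 ≥ 150: provided.
University 1 (pledges 20, payoff 147): dropping to 0 → total 130, payoff 0. No gain.
University 2 (pledges 0, payoff 167): pledging 60 → total 210, payoff 107. No gain.
University 3 (pledges 80, payoff 87): dropping to 0 → total 70, payoff 0. No gain.
University 4 (pledges 50, payoff 117): dropping to 0 → total 100, payoff 0. No gain.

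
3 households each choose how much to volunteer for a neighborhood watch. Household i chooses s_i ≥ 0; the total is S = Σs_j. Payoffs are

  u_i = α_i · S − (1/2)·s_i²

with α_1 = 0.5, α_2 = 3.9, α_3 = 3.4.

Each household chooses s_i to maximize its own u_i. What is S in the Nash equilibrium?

Household i's FOC: ∂u_i/∂s_i = α_i − s_i = 0, so s_i* = α_i.
NE contributions = (0.5, 3.9, 3.4); S = 7.8.

7.8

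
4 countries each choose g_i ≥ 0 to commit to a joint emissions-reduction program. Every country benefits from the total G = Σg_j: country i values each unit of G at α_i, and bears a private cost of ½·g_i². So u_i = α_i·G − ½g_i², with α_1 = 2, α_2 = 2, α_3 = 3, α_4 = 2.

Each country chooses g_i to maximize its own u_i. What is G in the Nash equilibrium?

Country i's FOC: ∂u_i/∂g_i = α_i − g_i = 0, so g_i* = α_i.
NE contributions = (2, 2, 3, 2); G = 9.

9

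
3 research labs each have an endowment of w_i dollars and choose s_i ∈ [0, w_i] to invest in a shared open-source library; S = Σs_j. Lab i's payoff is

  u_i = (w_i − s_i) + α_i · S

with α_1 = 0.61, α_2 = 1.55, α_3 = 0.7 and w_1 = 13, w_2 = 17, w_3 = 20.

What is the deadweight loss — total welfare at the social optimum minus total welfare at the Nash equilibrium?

∂u_i/∂s_i = α_i − 1, so lab i contributes w_i if α_i > 1, else 0.
α_i > 1 for i ∈ {2}; NE contributions (0, 17, 0), S = 17.
W^NE = Σw_i − S^NE + (Σα_i)·S^NE = 50 + 1.86·17 = 81.62.
Planner: ∂(Σu_j)/∂s_i = Σα_j − 1 = 1.86 > 0, so everyone contributes w_i; S^SO = 50, W^SO = 50 + 1.86·50 = 143.
Deadweight loss = 61.38.

61.38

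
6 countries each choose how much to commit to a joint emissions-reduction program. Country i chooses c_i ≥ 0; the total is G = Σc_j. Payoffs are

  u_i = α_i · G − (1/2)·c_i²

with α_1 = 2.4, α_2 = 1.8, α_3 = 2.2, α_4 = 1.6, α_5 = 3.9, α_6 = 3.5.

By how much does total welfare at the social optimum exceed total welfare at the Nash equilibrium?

Country i's FOC: ∂u_i/∂c_i = α_i − c_i = 0, so c_i* = α_i.
NE contributions = (2.4, 1.8, 2.2, 1.6, 3.9, 3.5); G = 15.4.
W^NE = (Σα)·G − ½Σα_i² = 15.4² − ½·43.86 = 215.23.
Planner sets c_i = Σα_j = 15.4 for every i, so G^SO = 6·15.4 = 92.4.
W^SO = (Σα)·G^SO − ½·6·(Σα)² = (6/2)·15.4² = 711.48.
Deadweight loss = W^SO − W^NE = 496.25.

496.25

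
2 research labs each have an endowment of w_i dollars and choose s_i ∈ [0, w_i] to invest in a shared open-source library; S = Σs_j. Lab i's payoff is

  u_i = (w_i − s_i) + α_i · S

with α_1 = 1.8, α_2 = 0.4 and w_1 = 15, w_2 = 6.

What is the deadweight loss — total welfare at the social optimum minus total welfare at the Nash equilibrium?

∂u_i/∂s_i = α_i − 1, so lab i contributes w_i if α_i > 1, else 0.
α_i > 1 for i ∈ {1}; NE contributions (15, 0), S = 15.
W^NE = Σw_i − S^NE + (Σα_i)·S^NE = 21 + 1.2·15 = 39.
Planner: ∂(Σu_j)/∂s_i = Σα_j − 1 = 1.2 > 0, so everyone contributes w_i; S^SO = 21, W^SO = 21 + 1.2·21 = 46.2.
Deadweight loss = 7.2.

7.2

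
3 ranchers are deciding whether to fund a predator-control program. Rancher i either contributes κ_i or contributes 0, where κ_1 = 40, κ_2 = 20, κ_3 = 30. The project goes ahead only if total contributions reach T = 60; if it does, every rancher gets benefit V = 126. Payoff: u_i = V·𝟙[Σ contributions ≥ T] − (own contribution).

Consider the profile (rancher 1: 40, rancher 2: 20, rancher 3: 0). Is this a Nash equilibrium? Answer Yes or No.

Total = 60 ≥ 60: provided.
Rancher 1 (pledges 40, payoff 86): dropping to 0 → total 20, payoff 0. No gain.
Rancher 2 (pledges 20, payoff 106): dropping to 0 → total 40, payoff 0. No gain.
Rancher 3 (pledges 0, payoff 126): pledging 30 → total 90, payoff 96. No gain.

Yes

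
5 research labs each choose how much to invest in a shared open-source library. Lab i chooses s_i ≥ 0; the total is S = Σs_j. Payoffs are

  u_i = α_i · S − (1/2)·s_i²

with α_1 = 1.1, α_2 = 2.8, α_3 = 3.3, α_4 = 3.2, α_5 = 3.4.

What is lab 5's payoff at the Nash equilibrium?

41.14

Lab i's FOC: ∂u_i/∂s_i = α_i − s_i = 0, so s_i* = α_i.
NE contributions = (1.1, 2.8, 3.3, 3.2, 3.4); S = 13.8.
u_5 = α_5·S − ½·(s_5)² = 3.4·13.8 − ½·3.4² = 41.14.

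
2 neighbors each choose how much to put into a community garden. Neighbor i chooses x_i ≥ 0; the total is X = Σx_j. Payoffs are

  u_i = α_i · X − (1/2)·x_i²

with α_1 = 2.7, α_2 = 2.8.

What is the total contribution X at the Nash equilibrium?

5.5

Neighbor i's FOC: ∂u_i/∂x_i = α_i − x_i = 0, so x_i* = α_i.
NE contributions = (2.7, 2.8); X = 5.5.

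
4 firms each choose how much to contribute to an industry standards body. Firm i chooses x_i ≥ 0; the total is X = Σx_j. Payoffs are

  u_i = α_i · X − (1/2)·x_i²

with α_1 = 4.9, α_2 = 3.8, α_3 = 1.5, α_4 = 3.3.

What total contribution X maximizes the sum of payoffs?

54

Planner FOC: ∂(Σu_j)/∂x_i = (Σα_j) − x_i = 0, so x_i^SO = Σα_j = 13.5 for every i; X^SO = 54.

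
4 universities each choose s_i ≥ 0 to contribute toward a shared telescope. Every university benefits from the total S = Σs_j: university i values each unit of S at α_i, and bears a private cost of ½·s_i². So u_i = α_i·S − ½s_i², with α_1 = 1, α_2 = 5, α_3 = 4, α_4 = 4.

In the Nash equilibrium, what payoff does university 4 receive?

48

University i's FOC: ∂u_i/∂s_i = α_i − s_i = 0, so s_i* = α_i.
NE contributions = (1, 5, 4, 4); S = 14.
u_4 = α_4·S − ½·(s_4)² = 4·14 − ½·4² = 48.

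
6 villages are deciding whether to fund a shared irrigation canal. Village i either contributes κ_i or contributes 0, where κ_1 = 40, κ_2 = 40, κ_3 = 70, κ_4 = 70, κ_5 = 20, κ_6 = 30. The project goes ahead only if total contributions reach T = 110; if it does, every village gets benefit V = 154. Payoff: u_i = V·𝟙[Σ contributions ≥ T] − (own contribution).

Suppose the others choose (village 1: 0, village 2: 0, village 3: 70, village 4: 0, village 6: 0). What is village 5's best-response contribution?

0

Others' total = 70. Even contributing 20 gives 90 < 110: no benefit either way.
Best response: 0.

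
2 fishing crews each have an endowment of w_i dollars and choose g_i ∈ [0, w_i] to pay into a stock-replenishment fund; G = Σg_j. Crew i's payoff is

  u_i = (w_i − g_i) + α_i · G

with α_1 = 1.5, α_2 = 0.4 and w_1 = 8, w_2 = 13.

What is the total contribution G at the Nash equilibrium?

∂u_i/∂g_i = α_i − 1, so crew i contributes w_i if α_i > 1, else 0.
α_i > 1 for i ∈ {1}; NE contributions (8, 0), G = 8.

8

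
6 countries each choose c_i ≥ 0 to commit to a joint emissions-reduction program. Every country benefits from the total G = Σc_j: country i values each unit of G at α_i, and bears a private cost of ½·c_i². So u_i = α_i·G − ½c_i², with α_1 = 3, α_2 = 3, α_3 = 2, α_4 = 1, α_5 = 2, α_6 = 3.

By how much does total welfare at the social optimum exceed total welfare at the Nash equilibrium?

410

Country i's FOC: ∂u_i/∂c_i = α_i − c_i = 0, so c_i* = α_i.
NE contributions = (3, 3, 2, 1, 2, 3); G = 14.
W^NE = (Σα)·G − ½Σα_i² = 14² − ½·36 = 178.
Planner sets c_i = Σα_j = 14 for every i, so G^SO = 6·14 = 84.
W^SO = (Σα)·G^SO − ½·6·(Σα)² = (6/2)·14² = 588.
Deadweight loss = W^SO − W^NE = 410.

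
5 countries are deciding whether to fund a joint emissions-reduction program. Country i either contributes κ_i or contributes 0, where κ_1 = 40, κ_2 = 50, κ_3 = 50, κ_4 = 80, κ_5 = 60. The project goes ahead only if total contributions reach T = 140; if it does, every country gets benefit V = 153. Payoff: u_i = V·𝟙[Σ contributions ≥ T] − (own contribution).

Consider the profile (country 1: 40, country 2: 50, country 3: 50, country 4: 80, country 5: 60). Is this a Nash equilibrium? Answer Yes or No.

No

Total = 280 ≥ 140: provided.
Country 1 (pledges 40, payoff 113): dropping to 0 → total 240, payoff 153. Profitable deviation.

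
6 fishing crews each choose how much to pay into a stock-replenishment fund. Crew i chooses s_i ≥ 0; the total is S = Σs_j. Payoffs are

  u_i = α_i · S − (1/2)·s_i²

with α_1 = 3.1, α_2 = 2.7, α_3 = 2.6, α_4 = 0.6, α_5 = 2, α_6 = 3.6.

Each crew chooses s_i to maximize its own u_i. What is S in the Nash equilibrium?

14.6

Crew i's FOC: ∂u_i/∂s_i = α_i − s_i = 0, so s_i* = α_i.
NE contributions = (3.1, 2.7, 2.6, 0.6, 2, 3.6); S = 14.6.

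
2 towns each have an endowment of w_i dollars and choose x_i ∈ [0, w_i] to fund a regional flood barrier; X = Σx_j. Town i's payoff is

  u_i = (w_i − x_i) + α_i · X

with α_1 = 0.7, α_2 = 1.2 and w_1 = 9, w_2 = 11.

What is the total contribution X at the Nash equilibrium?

∂u_i/∂x_i = α_i − 1, so town i contributes w_i if α_i > 1, else 0.
α_i > 1 for i ∈ {2}; NE contributions (0, 11), X = 11.

11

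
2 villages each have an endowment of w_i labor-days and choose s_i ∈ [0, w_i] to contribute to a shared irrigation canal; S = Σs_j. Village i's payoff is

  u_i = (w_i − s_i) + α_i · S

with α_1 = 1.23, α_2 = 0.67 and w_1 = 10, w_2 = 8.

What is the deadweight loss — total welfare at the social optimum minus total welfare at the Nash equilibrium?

∂u_i/∂s_i = α_i − 1, so village i contributes w_i if α_i > 1, else 0.
α_i > 1 for i ∈ {1}; NE contributions (10, 0), S = 10.
W^NE = Σw_i − S^NE + (Σα_i)·S^NE = 18 + 0.9·10 = 27.
Planner: ∂(Σu_j)/∂s_i = Σα_j − 1 = 0.9 > 0, so everyone contributes w_i; S^SO = 18, W^SO = 18 + 0.9·18 = 34.2.
Deadweight loss = 7.2.

7.2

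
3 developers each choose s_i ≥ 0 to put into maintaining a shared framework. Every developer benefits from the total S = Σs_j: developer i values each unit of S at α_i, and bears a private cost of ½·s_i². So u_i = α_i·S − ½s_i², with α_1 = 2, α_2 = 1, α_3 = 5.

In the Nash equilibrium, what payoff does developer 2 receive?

7.5

Developer i's FOC: ∂u_i/∂s_i = α_i − s_i = 0, so s_i* = α_i.
NE contributions = (2, 1, 5); S = 8.
u_2 = α_2·S − ½·(s_2)² = 1·8 − ½·1² = 7.5.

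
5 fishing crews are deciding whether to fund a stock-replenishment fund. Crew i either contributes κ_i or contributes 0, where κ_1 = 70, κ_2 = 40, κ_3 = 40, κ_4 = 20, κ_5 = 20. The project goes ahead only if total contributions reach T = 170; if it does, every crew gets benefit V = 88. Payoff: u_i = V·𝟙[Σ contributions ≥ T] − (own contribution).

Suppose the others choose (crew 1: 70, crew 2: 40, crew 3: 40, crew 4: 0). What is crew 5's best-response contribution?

20

Others' total = 150. Contributing 20 brings total to 170 ≥ 170: gain V − κ_5 = 68.
Best response: 20.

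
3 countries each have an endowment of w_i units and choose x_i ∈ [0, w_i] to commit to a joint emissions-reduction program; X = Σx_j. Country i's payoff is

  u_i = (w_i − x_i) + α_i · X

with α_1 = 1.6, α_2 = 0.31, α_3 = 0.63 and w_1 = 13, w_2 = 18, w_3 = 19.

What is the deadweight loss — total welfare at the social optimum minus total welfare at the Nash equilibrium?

∂u_i/∂x_i = α_i − 1, so country i contributes w_i if α_i > 1, else 0.
α_i > 1 for i ∈ {1}; NE contributions (13, 0, 0), X = 13.
W^NE = Σw_i − X^NE + (Σα_i)·X^NE = 50 + 1.54·13 = 70.02.
Planner: ∂(Σu_j)/∂x_i = Σα_j − 1 = 1.54 > 0, so everyone contributes w_i; X^SO = 50, W^SO = 50 + 1.54·50 = 127.
Deadweight loss = 56.98.

56.98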